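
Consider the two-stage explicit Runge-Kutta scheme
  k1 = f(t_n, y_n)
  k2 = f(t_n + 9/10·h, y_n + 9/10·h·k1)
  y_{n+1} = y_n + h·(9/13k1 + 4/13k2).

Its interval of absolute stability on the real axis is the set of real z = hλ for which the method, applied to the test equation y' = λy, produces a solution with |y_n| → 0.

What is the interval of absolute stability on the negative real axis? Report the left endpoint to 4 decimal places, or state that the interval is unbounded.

z∈(-3.6111,0).

On y'=λy, z=hλ:
  k1=λy_n ⇒ h·k1=z·y_n;  k2=λ(1+9/10z)y_n ⇒ h·k2=z(1+9/10z)y_n
  y_{n+1}/y_n = 1 + 9/13z + 4/13z(1+9/10z) = 1 + z + 18/65z²
  ⇒ R(z) = 1 + z + 18/65z².

Solve |R(x)|<1 on ℝ⁻.
x=-1.15: |R|=0.2162
R=1: x+18/65x²=0 ⇒ x=−65/18=-3.6111; min R=1−1/(4·18/65)=0.0972>−1
Confirm numerically:
  x=-3.144: |R|=0.59331 <1
  x=-3.136: |R|=0.58740 <1
  x=-2.429: |R|=0.20486 <1
  x=-1.844: |R|=0.09763 <1
  x=-4.086: |R|=1.53734 >1
  x=-3.797: |R|=1.19546 >1
Interval (-3.6111, 0).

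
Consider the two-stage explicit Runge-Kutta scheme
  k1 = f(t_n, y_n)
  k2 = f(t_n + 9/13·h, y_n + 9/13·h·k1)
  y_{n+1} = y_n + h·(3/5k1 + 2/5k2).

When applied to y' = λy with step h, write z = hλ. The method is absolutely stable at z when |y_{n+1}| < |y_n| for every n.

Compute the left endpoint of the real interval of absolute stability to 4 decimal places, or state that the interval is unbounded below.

z* = -3.6111.

Test eqn y'=λy, z=hλ:
  k1=λy_n ⇒ h·k1=z·y_n;  k2=λ(1+9/13z)y_n ⇒ h·k2=z(1+9/13z)y_n
  y_{n+1}/y_n = 1 + 3/5z + 2/5z(1+9/13z) = 1 + z + 18/65z²
  ⇒ R(z) = 1 + z + 18/65z².

Find x<0 with |R(x)|<1.
x=-0.46: |R|=0.5986
R=1: x+18/65x²=0 ⇒ x=−65/18=-3.6111; min R=1−1/(4·18/65)=0.0972>−1
Confirm numerically:
  x=-2.913: |R|=0.43685 <1
  x=-2.865: |R|=0.40805 <1
  x=-2.007: |R|=0.10846 <1
  x=-3.922: |R|=1.33765 >1
  x=-3.877: |R|=1.28547 >1
  x=-3.782: |R|=1.17898 >1
So |R|<1 on (-3.6111, 0).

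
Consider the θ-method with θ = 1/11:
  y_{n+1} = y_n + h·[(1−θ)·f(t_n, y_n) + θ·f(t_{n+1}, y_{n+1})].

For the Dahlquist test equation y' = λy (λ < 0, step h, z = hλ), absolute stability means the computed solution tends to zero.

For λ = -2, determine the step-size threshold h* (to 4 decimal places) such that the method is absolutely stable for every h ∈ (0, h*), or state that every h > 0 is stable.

Set f=λy, z=hλ:
  y_{n+1} = y_n + z·[10/11·y_n + 1/11·y_{n+1}] ⇒ (1 − 1/11z)y_{n+1} = (1 + 10/11z)y_n
  R(z) = (1 + 10/11z)/(1 − 1/11z).

Boundary: |R(x)|=1, x<0.
x=-1.5: |R|=0.3200
R=−1: 1+10/11x = −1+1/11x ⇒ -9/11x=2 ⇒ x=2/(-9/11)=-2.4444
Confirm numerically:
  x=-2.150: |R|=0.79848 <1
  x=-1.864: |R|=0.59391 <1
  x=-1.604: |R|=0.39987 <1
  x=-1.110: |R|=0.00826 <1
  x=-2.823: |R|=1.24647 >1
  x=-2.768: |R|=1.21150 >1
Stable set (-2.4444, 0).

(-2.4444,0); λ=-2 ⇒ h* = (22/9)/2 = 1.2222.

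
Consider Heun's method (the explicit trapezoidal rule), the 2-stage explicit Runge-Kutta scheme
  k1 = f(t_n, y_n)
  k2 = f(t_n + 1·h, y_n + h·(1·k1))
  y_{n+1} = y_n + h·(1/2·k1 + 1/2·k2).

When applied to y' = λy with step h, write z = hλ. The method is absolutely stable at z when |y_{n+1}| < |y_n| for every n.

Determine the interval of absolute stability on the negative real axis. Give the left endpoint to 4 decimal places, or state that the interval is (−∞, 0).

Set f=λy, z=hλ:
  order 2, 2-stage ⇒ R(z)=1+z+z^2/2
  (e.g. R(-1.08)=0.50320, |R|=0.50320)

Boundary: |R(x)|=1, x<0.
x=-1.08: |R|=0.5032
|R(-2.33)|=1.3845 |R(-2.09)|=1.0940 |R(-1.56)|=0.6568
Bisect:
  x_lo=-2.6184 |R|=1.8096  x_hi=-0.3509 |R|=0.7107
  mid=-1.48462 |R|=0.61743 →hi
  mid=-2.05150 |R|=1.05283 →lo
  mid=-1.76806 |R|=0.79496 →hi
  mid=-1.90978 |R|=0.91385 →hi
  mid=-1.98064 |R|=0.98083 →hi
  mid=-2.01607 |R|=1.01620 →lo
  mid=-1.99835 |R|=0.99836 →hi
  ...
  [-2.00001,-1.99988] ⇒ x*=-2.0000
Stable set (-2.0000, 0).

(-2.0000, 0).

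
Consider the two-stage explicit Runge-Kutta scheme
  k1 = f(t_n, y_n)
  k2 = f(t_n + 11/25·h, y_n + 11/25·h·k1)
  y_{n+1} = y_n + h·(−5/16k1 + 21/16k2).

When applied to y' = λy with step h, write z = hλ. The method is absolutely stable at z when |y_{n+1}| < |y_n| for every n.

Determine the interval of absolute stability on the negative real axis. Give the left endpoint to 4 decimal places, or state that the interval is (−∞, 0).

z∈(-1.7316,0).

Set f=λy, z=hλ:
  k1=λy_n ⇒ h·k1=z·y_n;  k2=λ(1+11/25z)y_n ⇒ h·k2=z(1+11/25z)y_n
  y_{n+1}/y_n = 1 − 5/16z + 21/16z(1+11/25z) = 1 + z + 231/400z²
  ⇒ R(z) = 1 + z + 231/400z².

Solve |R(x)|<1 on ℝ⁻.
x=-1.36: |R|=0.7081
R=1: x+231/400x²=0 ⇒ x=−400/231=-1.7316; min R=1−1/(4·231/400)=0.5671>−1
Confirm numerically:
  x=-1.683: |R|=0.95276 <1
  x=-1.284: |R|=0.66810 <1
  x=-1.035: |R|=0.58363 <1
  x=-0.963: |R|=0.57256 <1
  x=-2.125: |R|=1.48277 >1
  x=-1.803: |R|=1.07434 >1
So |R|<1 on (-1.7316, 0).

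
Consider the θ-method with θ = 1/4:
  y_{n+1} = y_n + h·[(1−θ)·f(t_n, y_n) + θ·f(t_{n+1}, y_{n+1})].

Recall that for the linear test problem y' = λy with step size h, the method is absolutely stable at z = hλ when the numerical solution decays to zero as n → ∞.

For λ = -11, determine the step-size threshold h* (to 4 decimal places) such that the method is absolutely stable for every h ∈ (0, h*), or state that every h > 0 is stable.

Test eqn y'=λy, z=hλ:
  y_{n+1} = y_n + z·[3/4·y_n + 1/4·y_{n+1}] ⇒ (1 − 1/4z)y_{n+1} = (1 + 3/4z)y_n
  so R(z) = (1 + 3/4z)/(1 − 1/4z).

Find x<0 with |R(x)|<1.
x=-0.36: |R|=0.6697
R=−1: 1+3/4x = −1+1/4x ⇒ -1/2x=2 ⇒ x=2/(-1/2)=-4.0000
Confirm numerically:
  x=-3.564: |R|=0.88472 <1
  x=-2.669: |R|=0.60084 <1
  x=-2.240: |R|=0.43590 <1
  x=-1.926: |R|=0.30003 <1
  x=-4.547: |R|=1.12800 >1
  x=-4.517: |R|=1.12140 >1
So |R|<1 on (-4.0000, 0).

(-4.0000,0); λ=-11 ⇒ h* = (4)/11 = 0.3636.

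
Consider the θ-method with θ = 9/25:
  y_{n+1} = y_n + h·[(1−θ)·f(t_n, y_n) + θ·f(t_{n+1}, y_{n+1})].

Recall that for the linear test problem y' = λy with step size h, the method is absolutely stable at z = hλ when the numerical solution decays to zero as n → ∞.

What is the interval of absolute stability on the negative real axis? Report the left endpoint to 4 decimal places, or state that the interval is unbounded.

(-7.1429, 0).

Test eqn y'=λy, z=hλ:
  y_{n+1} = y_n + z·[16/25·y_n + 9/25·y_{n+1}] ⇒ (1 − 9/25z)y_{n+1} = (1 + 16/25z)y_n
  Hence R(z) = (1 + 16/25z)/(1 − 9/25z).

Boundary: |R(x)|=1, x<0.
x=-0.4: |R|=0.6503
R=−1: 1+16/25x = −1+9/25x ⇒ -7/25x=2 ⇒ x=2/(-7/25)=-7.1429
Confirm numerically:
  x=-6.784: |R|=0.97081 <1
  x=-4.829: |R|=0.76341 <1
  x=-3.005: |R|=0.44346 <1
  x=-7.361: |R|=1.01673 >1
  x=-7.329: |R|=1.01432 >1
  x=-7.282: |R|=1.01076 >1
Stable set (-7.1429, 0).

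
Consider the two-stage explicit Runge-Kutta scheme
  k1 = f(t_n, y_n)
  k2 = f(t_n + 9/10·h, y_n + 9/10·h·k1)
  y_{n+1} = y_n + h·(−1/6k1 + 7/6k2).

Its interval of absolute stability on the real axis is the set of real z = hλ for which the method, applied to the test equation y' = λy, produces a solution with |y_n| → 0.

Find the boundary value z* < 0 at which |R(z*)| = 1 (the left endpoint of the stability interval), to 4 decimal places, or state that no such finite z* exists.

left endpoint -0.9524.

Test eqn y'=λy, z=hλ:
  k1=λy_n ⇒ h·k1=z·y_n;  k2=λ(1+9/10z)y_n ⇒ h·k2=z(1+9/10z)y_n
  y_{n+1}/y_n = 1 − 1/6z + 7/6z(1+9/10z) = 1 + z + 21/20z²
  Hence R(z) = 1 + z + 21/20z².

Find x<0 with |R(x)|<1.
x=-0.83: |R|=0.8933
R=1: x+21/20x²=0 ⇒ x=−20/21=-0.9524; min R=1−1/(4·21/20)=0.7619>−1
Confirm numerically:
  x=-0.598: |R|=0.77748 <1
  x=-0.583: |R|=0.77388 <1
  x=-0.398: |R|=0.76832 <1
  x=-1.536: |R|=1.94126 >1
  x=-1.403: |R|=1.66383 >1
  x=-1.254: |R|=1.39714 >1
Stable set (-0.9524, 0).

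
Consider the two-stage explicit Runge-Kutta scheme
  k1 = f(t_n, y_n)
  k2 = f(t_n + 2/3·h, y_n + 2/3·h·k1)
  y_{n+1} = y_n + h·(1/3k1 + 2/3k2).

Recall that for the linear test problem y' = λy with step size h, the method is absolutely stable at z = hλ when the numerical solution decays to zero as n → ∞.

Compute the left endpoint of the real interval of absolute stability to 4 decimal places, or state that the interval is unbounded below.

left endpoint -2.2500.

Test eqn y'=λy, z=hλ:
  k1=λy_n ⇒ h·k1=z·y_n;  k2=λ(1+2/3z)y_n ⇒ h·k2=z(1+2/3z)y_n
  y_{n+1}/y_n = 1 + 1/3z + 2/3z(1+2/3z) = 1 + z + 4/9z²
  so R(z) = 1 + z + 4/9z².

Find x<0 with |R(x)|<1.
x=-0.79: |R|=0.4874
R=1: x+4/9x²=0 ⇒ x=−9/4=-2.2500; min R=1−1/(4·4/9)=0.4375>−1
Confirm numerically:
  x=-2.176: |R|=0.92843 <1
  x=-1.513: |R|=0.50441 <1
  x=-1.164: |R|=0.43818 <1
  x=-1.019: |R|=0.44249 <1
  x=-2.641: |R|=1.45895 >1
  x=-2.368: |R|=1.12419 >1
  x=-2.354: |R|=1.10881 >1
Stable set (-2.2500, 0).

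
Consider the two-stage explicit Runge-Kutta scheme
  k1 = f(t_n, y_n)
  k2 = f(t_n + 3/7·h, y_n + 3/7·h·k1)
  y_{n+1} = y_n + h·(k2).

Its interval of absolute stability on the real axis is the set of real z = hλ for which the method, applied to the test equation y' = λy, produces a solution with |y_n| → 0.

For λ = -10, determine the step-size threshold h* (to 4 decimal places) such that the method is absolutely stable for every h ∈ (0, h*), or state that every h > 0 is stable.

With y'=λy (z=hλ):
  k1=λy_n ⇒ h·k1=z·y_n;  k2=λ(1+3/7z)y_n ⇒ h·k2=z(1+3/7z)y_n
  y_{n+1}/y_n = 1 + z(1+3/7z) = 1 + z + 3/7z²
  so R(z) = 1 + z + 3/7z².

Solve |R(x)|<1 on ℝ⁻.
x=-1.09: |R|=0.4192
R=1: x+3/7x²=0 ⇒ x=−7/3=-2.3333; min R=1−1/(4·3/7)=0.4167>−1
Confirm numerically:
  x=-2.302: |R|=0.96909 <1
  x=-1.432: |R|=0.44684 <1
  x=-1.222: |R|=0.41798 <1
  x=-2.874: |R|=1.66595 >1
  x=-2.624: |R|=1.32688 >1
  x=-2.497: |R|=1.17515 >1
Stable set (-2.3333, 0).

(-2.3333,0); λ=-10 ⇒ h* = (7/3)/10 = 0.2333.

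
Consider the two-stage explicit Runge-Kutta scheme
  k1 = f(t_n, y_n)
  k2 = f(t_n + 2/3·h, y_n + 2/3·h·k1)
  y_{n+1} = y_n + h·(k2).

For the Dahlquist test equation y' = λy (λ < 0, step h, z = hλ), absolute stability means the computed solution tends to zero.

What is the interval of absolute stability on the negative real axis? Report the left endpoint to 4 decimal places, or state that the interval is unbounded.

(-1.5000, 0).

On y'=λy, z=hλ:
  k1=λy_n ⇒ h·k1=z·y_n;  k2=λ(1+2/3z)y_n ⇒ h·k2=z(1+2/3z)y_n
  y_{n+1}/y_n = 1 + z(1+2/3z) = 1 + z + 2/3z²
  ⇒ R(z) = 1 + z + 2/3z².

Find x<0 with |R(x)|<1.
x=-0.33: |R|=0.7426
R=1: x+2/3x²=0 ⇒ x=−3/2=-1.5000; min R=1−1/(4·2/3)=0.6250>−1
Confirm numerically:
  x=-1.344: |R|=0.86022 <1
  x=-1.115: |R|=0.71382 <1
  x=-1.017: |R|=0.67253 <1
  x=-0.838: |R|=0.63016 <1
  x=-2.080: |R|=1.80427 >1
  x=-1.968: |R|=1.61402 >1
  x=-1.536: |R|=1.03686 >1
So |R|<1 on (-1.5000, 0).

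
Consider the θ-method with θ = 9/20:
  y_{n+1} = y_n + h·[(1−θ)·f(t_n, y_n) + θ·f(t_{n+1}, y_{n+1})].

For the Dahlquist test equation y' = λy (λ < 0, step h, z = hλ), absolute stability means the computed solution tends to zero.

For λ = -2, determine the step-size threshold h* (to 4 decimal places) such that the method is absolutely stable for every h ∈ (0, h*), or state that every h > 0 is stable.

(-20.0000,0); λ=-2 ⇒ h* = (20)/2 = 10.0000.

On y'=λy, z=hλ:
  y_{n+1} = y_n + z·[11/20·y_n + 9/20·y_{n+1}] ⇒ (1 − 9/20z)y_{n+1} = (1 + 11/20z)y_n
  Hence R(z) = (1 + 11/20z)/(1 − 9/20z).

Solve |R(x)|<1 on ℝ⁻.
x=-1.02: |R|=0.3009
R=−1: 1+11/20x = −1+9/20x ⇒ -1/10x=2 ⇒ x=2/(-1/10)=-20.0000
Confirm numerically:
  x=-15.451: |R|=0.94280 <1
  x=-12.576: |R|=0.88852 <1
  x=-11.646: |R|=0.86614 <1
  x=-9.798: |R|=0.81139 <1
  x=-20.200: |R|=1.00198 >1
  x=-20.131: |R|=1.00130 >1
Stable set (-20.0000, 0).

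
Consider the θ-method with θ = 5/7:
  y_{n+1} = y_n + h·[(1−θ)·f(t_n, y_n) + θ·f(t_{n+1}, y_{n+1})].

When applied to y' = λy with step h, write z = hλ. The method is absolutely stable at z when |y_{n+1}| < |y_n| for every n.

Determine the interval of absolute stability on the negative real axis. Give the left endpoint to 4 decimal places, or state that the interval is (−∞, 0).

Set f=λy, z=hλ:
  y_{n+1} = y_n + z·[2/7·y_n + 5/7·y_{n+1}] ⇒ (1 − 5/7z)y_{n+1} = (1 + 2/7z)y_n
  so R(z) = (1 + 2/7z)/(1 − 5/7z).

Boundary: |R(x)|=1, x<0.
x=-1.47: |R|=0.2829
x=-2: |R|=0.1765
x=-10: |R|=0.2281
x=-100: |R|=0.3807
θ=5/7≥1/2 ⇒ |1+2/7x|<|1−5/7x| ∀x<0 ⇒ stable on all of ℝ⁻.

interval (−∞, 0).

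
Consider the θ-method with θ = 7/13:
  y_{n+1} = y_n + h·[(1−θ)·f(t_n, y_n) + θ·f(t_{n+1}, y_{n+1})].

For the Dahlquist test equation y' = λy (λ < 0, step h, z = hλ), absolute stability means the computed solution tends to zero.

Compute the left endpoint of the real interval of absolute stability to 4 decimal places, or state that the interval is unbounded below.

On y'=λy, z=hλ:
  y_{n+1} = y_n + z·[6/13·y_n + 7/13·y_{n+1}] ⇒ (1 − 7/13z)y_{n+1} = (1 + 6/13z)y_n
  R(z) = (1 + 6/13z)/(1 − 7/13z).

Find x<0 with |R(x)|<1.
x=-1.4: |R|=0.2018
x=-2: |R|=0.0370
x=-10: |R|=0.5663
x=-100: |R|=0.8233
θ=7/13≥1/2 ⇒ |1+6/13x|<|1−7/13x| ∀x<0 ⇒ interval (−∞,0).

interval (−∞, 0).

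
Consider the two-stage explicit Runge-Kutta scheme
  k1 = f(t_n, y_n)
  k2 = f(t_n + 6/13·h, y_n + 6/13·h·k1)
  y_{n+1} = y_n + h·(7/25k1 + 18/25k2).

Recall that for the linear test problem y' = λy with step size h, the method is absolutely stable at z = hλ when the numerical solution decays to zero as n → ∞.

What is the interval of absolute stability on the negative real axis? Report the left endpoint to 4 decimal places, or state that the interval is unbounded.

Test eqn y'=λy, z=hλ:
  k1=λy_n ⇒ h·k1=z·y_n;  k2=λ(1+6/13z)y_n ⇒ h·k2=z(1+6/13z)y_n
  y_{n+1}/y_n = 1 + 7/25z + 18/25z(1+6/13z) = 1 + z + 108/325z²
  so R(z) = 1 + z + 108/325z².

Boundary: |R(x)|=1, x<0.
x=-0.92: |R|=0.3613
R=1: x+108/325x²=0 ⇒ x=−325/108=-3.0093; min R=1−1/(4·108/325)=0.2477>−1
Confirm numerically:
  x=-2.351: |R|=0.48573 <1
  x=-2.329: |R|=0.47352 <1
  x=-1.694: |R|=0.25960 <1
  x=-1.222: |R|=0.27423 <1
  x=-3.553: |R|=1.64199 >1
  x=-3.447: |R|=1.50142 >1
  x=-3.359: |R|=1.39039 >1
Interval (-3.0093, 0).

z∈(-3.0093,0).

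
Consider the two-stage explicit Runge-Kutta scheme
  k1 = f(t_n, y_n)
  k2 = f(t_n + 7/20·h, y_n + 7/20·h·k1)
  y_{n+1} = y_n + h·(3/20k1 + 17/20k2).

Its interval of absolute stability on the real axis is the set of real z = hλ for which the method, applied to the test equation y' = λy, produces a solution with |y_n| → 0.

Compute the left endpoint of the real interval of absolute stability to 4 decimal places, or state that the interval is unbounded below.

z* = -3.3613.

Test eqn y'=λy, z=hλ:
  k1=λy_n ⇒ h·k1=z·y_n;  k2=λ(1+7/20z)y_n ⇒ h·k2=z(1+7/20z)y_n
  y_{n+1}/y_n = 1 + 3/20z + 17/20z(1+7/20z) = 1 + z + 119/400z²
  R(z) = 1 + z + 119/400z².

Need |R(x)|<1, x<0.
x=-1.42: |R|=0.1799
R=1: x+119/400x²=0 ⇒ x=−400/119=-3.3613; min R=1−1/(4·119/400)=0.1597>−1
Confirm numerically:
  x=-3.313: |R|=0.95235 <1
  x=-2.344: |R|=0.29056 <1
  x=-1.455: |R|=0.17481 <1
  x=-3.782: |R|=1.47330 >1
  x=-3.602: |R|=1.25789 >1
  x=-3.424: |R|=1.06382 >1
So |R|<1 on (-3.3613, 0).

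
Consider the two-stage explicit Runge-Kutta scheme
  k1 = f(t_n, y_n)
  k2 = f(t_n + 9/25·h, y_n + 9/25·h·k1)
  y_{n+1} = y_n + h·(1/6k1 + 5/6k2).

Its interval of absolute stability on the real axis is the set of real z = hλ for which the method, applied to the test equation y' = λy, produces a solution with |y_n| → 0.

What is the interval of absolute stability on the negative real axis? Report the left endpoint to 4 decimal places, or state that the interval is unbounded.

With y'=λy (z=hλ):
  k1=λy_n ⇒ h·k1=z·y_n;  k2=λ(1+9/25z)y_n ⇒ h·k2=z(1+9/25z)y_n
  y_{n+1}/y_n = 1 + 1/6z + 5/6z(1+9/25z) = 1 + z + 3/10z²
  Hence R(z) = 1 + z + 3/10z².

Find x<0 with |R(x)|<1.
x=-1.39: |R|=0.1896
R=1: x+3/10x²=0 ⇒ x=−10/3=-3.3333; min R=1−1/(4·3/10)=0.1667>−1
Confirm numerically:
  x=-2.794: |R|=0.54793 <1
  x=-1.846: |R|=0.17631 <1
  x=-1.824: |R|=0.17409 <1
  x=-3.709: |R|=1.41800 >1
  x=-3.546: |R|=1.22623 >1
Interval (-3.3333, 0).

z∈(-3.3333,0).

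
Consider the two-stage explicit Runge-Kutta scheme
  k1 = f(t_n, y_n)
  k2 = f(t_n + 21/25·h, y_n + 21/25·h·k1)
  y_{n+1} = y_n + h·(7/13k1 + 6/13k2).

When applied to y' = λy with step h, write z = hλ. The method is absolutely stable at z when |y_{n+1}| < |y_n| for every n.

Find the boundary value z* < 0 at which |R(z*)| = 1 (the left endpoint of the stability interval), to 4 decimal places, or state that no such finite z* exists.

left endpoint -2.5794.

On y'=λy, z=hλ:
  k1=λy_n ⇒ h·k1=z·y_n;  k2=λ(1+21/25z)y_n ⇒ h·k2=z(1+21/25z)y_n
  y_{n+1}/y_n = 1 + 7/13z + 6/13z(1+21/25z) = 1 + z + 126/325z²
  so R(z) = 1 + z + 126/325z².

Boundary: |R(x)|=1, x<0.
x=-0.62: |R|=0.5290
R=1: x+126/325x²=0 ⇒ x=−325/126=-2.5794; min R=1−1/(4·126/325)=0.3552>−1
Confirm numerically:
  x=-1.891: |R|=0.49534 <1
  x=-1.765: |R|=0.44275 <1
  x=-1.440: |R|=0.36392 <1
  x=-1.322: |R|=0.35556 <1
  x=-3.132: |R|=1.67104 >1
  x=-2.721: |R|=1.14941 >1
  x=-2.626: |R|=1.04748 >1
Interval (-2.5794, 0).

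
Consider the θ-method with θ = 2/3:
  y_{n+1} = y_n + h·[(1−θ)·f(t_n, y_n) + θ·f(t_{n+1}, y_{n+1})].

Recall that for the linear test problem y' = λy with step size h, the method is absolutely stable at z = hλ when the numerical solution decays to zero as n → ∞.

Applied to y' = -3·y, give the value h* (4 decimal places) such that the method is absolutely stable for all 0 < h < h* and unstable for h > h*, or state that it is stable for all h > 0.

(−∞, 0) — no finite endpoint. Any h>0 works for λ=-3.

Set f=λy, z=hλ:
  y_{n+1} = y_n + z·[1/3·y_n + 2/3·y_{n+1}] ⇒ (1 − 2/3z)y_{n+1} = (1 + 1/3z)y_n
  Hence R(z) = (1 + 1/3z)/(1 − 2/3z).

Solve |R(x)|<1 on ℝ⁻.
x=-1.07: |R|=0.3755
x=-2: |R|=0.1429
x=-10: |R|=0.3043
x=-100: |R|=0.4778
θ=2/3≥1/2 ⇒ |1+1/3x|<|1−2/3x| ∀x<0 ⇒ unbounded interval.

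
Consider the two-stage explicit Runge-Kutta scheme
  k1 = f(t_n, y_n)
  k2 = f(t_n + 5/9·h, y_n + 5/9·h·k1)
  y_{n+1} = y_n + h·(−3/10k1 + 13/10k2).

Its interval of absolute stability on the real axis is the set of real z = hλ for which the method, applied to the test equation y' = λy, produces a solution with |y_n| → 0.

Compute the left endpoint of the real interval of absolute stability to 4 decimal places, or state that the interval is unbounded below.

z* = -1.3846.

Set f=λy, z=hλ:
  k1=λy_n ⇒ h·k1=z·y_n;  k2=λ(1+5/9z)y_n ⇒ h·k2=z(1+5/9z)y_n
  y_{n+1}/y_n = 1 − 3/10z + 13/10z(1+5/9z) = 1 + z + 13/18z²
  ⇒ R(z) = 1 + z + 13/18z².

Find x<0 with |R(x)|<1.
x=-0.69: |R|=0.6539
R=1: x+13/18x²=0 ⇒ x=−18/13=-1.3846; min R=1−1/(4·13/18)=0.6538>−1
Confirm numerically:
  x=-0.736: |R|=0.65522 <1
  x=-0.670: |R|=0.65421 <1
  x=-0.582: |R|=0.66263 <1
  x=-1.888: |R|=1.68639 >1
  x=-1.631: |R|=1.29023 >1
Interval (-1.3846, 0).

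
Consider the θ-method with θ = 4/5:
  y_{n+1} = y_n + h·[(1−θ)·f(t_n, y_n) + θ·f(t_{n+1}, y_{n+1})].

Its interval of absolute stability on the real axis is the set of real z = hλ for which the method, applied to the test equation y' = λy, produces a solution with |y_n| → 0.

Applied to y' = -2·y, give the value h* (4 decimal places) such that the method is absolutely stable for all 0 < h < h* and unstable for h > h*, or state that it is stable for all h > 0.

unbounded; (−∞, 0). Any h>0 works for λ=-2.

Test eqn y'=λy, z=hλ:
  y_{n+1} = y_n + z·[1/5·y_n + 4/5·y_{n+1}] ⇒ (1 − 4/5z)y_{n+1} = (1 + 1/5z)y_n
  so R(z) = (1 + 1/5z)/(1 − 4/5z).

Need |R(x)|<1, x<0.
x=-0.36: |R|=0.7205
x=-2: |R|=0.2308
x=-10: |R|=0.1111
x=-100: |R|=0.2346
θ=4/5≥1/2 ⇒ |1+1/5x|<|1−4/5x| ∀x<0 ⇒ unbounded interval.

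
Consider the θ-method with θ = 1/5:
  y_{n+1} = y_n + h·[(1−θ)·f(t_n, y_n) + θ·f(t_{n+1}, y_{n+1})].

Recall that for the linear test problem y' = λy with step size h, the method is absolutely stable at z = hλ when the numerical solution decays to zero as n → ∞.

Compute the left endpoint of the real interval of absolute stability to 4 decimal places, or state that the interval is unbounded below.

z* = -3.3333.

On y'=λy, z=hλ:
  y_{n+1} = y_n + z·[4/5·y_n + 1/5·y_{n+1}] ⇒ (1 − 1/5z)y_{n+1} = (1 + 4/5z)y_n
  ⇒ R(z) = (1 + 4/5z)/(1 − 1/5z).

Solve |R(x)|<1 on ℝ⁻.
x=-1.58: |R|=0.2006
R=−1: 1+4/5x = −1+1/5x ⇒ -3/5x=2 ⇒ x=2/(-3/5)=-3.3333
Confirm numerically:
  x=-3.230: |R|=0.96233 <1
  x=-2.447: |R|=0.64294 <1
  x=-1.739: |R|=0.29025 <1
  x=-3.760: |R|=1.14612 >1
  x=-3.452: |R|=1.04212 >1
So |R|<1 on (-3.3333, 0).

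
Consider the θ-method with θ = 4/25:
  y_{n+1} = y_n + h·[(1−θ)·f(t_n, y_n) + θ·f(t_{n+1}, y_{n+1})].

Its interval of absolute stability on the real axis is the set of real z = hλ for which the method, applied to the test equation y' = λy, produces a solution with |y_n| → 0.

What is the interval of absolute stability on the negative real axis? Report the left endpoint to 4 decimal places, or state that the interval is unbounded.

Test eqn y'=λy, z=hλ:
  y_{n+1} = y_n + z·[21/25·y_n + 4/25·y_{n+1}] ⇒ (1 − 4/25z)y_{n+1} = (1 + 21/25z)y_n
  so R(z) = (1 + 21/25z)/(1 − 4/25z).

Solve |R(x)|<1 on ℝ⁻.
x=-1.63: |R|=0.2928
R=−1: 1+21/25x = −1+4/25x ⇒ -17/25x=2 ⇒ x=2/(-17/25)=-2.9412
Confirm numerically:
  x=-2.304: |R|=0.68342 <1
  x=-2.198: |R|=0.62612 <1
  x=-1.686: |R|=0.32781 <1
  x=-1.180: |R|=0.00740 <1
  x=-3.450: |R|=1.22294 >1
  x=-3.011: |R|=1.03204 >1
  x=-2.966: |R|=1.01145 >1
So |R|<1 on (-2.9412, 0).

(-2.9412, 0).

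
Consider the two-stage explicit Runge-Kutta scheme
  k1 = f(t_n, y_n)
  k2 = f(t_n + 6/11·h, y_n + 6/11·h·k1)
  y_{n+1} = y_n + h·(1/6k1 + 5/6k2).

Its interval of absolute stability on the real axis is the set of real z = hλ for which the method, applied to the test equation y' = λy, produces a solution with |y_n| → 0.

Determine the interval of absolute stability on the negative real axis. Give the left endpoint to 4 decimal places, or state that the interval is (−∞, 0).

Set f=λy, z=hλ:
  k1=λy_n ⇒ h·k1=z·y_n;  k2=λ(1+6/11z)y_n ⇒ h·k2=z(1+6/11z)y_n
  y_{n+1}/y_n = 1 + 1/6z + 5/6z(1+6/11z) = 1 + z + 5/11z²
  R(z) = 1 + z + 5/11z².

Boundary: |R(x)|=1, x<0.
x=-1.29: |R|=0.4664
R=1: x+5/11x²=0 ⇒ x=−11/5=-2.2000; min R=1−1/(4·5/11)=0.4500>−1
Confirm numerically:
  x=-2.036: |R|=0.84823 <1
  x=-1.588: |R|=0.55825 <1
  x=-1.355: |R|=0.47956 <1
  x=-1.021: |R|=0.45284 <1
  x=-2.629: |R|=1.51266 >1
  x=-2.386: |R|=1.20173 >1
  x=-2.329: |R|=1.13656 >1
Interval (-2.2000, 0).

z∈(-2.2000,0).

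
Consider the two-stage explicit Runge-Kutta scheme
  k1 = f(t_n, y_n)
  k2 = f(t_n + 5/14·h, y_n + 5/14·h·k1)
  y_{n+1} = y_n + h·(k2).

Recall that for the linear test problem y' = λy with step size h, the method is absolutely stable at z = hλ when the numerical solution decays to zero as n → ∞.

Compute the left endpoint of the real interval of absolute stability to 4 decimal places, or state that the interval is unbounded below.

Test eqn y'=λy, z=hλ:
  k1=λy_n ⇒ h·k1=z·y_n;  k2=λ(1+5/14z)y_n ⇒ h·k2=z(1+5/14z)y_n
  y_{n+1}/y_n = 1 + z(1+5/14z) = 1 + z + 5/14z²
  ⇒ R(z) = 1 + z + 5/14z².

Boundary: |R(x)|=1, x<0.
x=-1.53: |R|=0.3060
R=1: x+5/14x²=0 ⇒ x=−14/5=-2.8000; min R=1−1/(4·5/14)=0.3000>−1
Confirm numerically:
  x=-2.302: |R|=0.59057 <1
  x=-2.163: |R|=0.50792 <1
  x=-1.258: |R|=0.30720 <1
  x=-1.217: |R|=0.31196 <1
  x=-3.237: |R|=1.50520 >1
  x=-3.150: |R|=1.39375 >1
  x=-3.102: |R|=1.33457 >1
Stable set (-2.8000, 0).

z* = -2.8000.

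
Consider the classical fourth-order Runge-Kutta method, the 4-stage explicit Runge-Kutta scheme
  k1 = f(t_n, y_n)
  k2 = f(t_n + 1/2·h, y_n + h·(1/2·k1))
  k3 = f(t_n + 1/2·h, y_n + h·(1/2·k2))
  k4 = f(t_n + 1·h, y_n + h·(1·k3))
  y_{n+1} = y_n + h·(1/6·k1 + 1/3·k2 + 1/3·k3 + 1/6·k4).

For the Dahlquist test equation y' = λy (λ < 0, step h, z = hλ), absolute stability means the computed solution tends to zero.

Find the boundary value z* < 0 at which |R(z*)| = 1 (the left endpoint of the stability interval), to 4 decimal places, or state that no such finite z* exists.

With y'=λy (z=hλ):
  order 4, 4-stage ⇒ R(z)=1+z+z^2/2+z^3/6+z^4/24
  (e.g. R(-1.51)=0.27284, |R|=0.27284)

Boundary: |R(x)|=1, x<0.
x=-1.51: |R|=0.2728
|R(-2.65)|=0.8145 |R(-1.07)|=0.3529 |R(-0.83)|=0.4389
Bisect:
  x_lo=-3.2610 |R|=1.9883  x_hi=-0.1183 |R|=0.8884
  mid=-1.68964 |R|=0.27345 →hi
  mid=-2.47532 |R|=0.62476 →hi
  mid=-2.86815 |R|=1.13229 →lo
  mid=-2.67173 |R|=0.84186 →hi
  mid=-2.76994 |R|=0.97710 →hi
  mid=-2.81905 |R|=1.05210 →lo
  mid=-2.79450 |R|=1.01396 →lo
  mid=-2.78222 |R|=0.99538 →hi
  mid=-2.78836 |R|=1.00463 →lo
  mid=-2.78529 |R|=0.99999 →hi
  ...
  [-2.78548,-2.78529] ⇒ x*=-2.7853
Stable set (-2.7853, 0).

z* = -2.7853.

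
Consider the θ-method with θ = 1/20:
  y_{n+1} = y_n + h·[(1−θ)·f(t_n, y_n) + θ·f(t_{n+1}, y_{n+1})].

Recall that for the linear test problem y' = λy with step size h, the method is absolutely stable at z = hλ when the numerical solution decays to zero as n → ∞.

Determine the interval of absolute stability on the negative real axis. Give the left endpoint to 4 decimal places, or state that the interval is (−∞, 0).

(-2.2222, 0).

With y'=λy (z=hλ):
  y_{n+1} = y_n + z·[19/20·y_n + 1/20·y_{n+1}] ⇒ (1 − 1/20z)y_{n+1} = (1 + 19/20z)y_n
  R(z) = (1 + 19/20z)/(1 − 1/20z).

Need |R(x)|<1, x<0.
x=-1.21: |R|=0.1410
R=−1: 1+19/20x = −1+1/20x ⇒ -9/10x=2 ⇒ x=2/(-9/10)=-2.2222
Confirm numerically:
  x=-1.869: |R|=0.70927 <1
  x=-1.047: |R|=0.00508 <1
  x=-0.969: |R|=0.07578 <1
  x=-2.712: |R|=1.38816 >1
  x=-2.670: |R|=1.35554 >1
  x=-2.635: |R|=1.32825 >1
So |R|<1 on (-2.2222, 0).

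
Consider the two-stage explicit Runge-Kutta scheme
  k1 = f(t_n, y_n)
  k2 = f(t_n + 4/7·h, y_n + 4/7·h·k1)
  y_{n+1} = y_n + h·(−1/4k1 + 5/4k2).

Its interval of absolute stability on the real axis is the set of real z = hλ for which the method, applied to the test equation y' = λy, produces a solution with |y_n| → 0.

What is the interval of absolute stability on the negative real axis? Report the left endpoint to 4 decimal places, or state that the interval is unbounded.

Set f=λy, z=hλ:
  k1=λy_n ⇒ h·k1=z·y_n;  k2=λ(1+4/7z)y_n ⇒ h·k2=z(1+4/7z)y_n
  y_{n+1}/y_n = 1 − 1/4z + 5/4z(1+4/7z) = 1 + z + 5/7z²
  ⇒ R(z) = 1 + z + 5/7z².

Find x<0 with |R(x)|<1.
x=-1.27: |R|=0.8821
R=1: x+5/7x²=0 ⇒ x=−7/5=-1.4000; min R=1−1/(4·5/7)=0.6500>−1
Confirm numerically:
  x=-1.223: |R|=0.84538 <1
  x=-1.144: |R|=0.79081 <1
  x=-0.603: |R|=0.65672 <1
  x=-1.838: |R|=1.57503 >1
  x=-1.799: |R|=1.51271 >1
  x=-1.470: |R|=1.07350 >1
Stable set (-1.4000, 0).

z∈(-1.4000,0).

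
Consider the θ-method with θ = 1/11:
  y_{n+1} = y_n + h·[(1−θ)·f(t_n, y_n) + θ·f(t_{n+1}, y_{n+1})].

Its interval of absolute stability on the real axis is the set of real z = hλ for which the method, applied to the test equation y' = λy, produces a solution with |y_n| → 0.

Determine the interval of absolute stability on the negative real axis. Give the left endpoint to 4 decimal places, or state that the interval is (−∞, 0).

On y'=λy, z=hλ:
  y_{n+1} = y_n + z·[10/11·y_n + 1/11·y_{n+1}] ⇒ (1 − 1/11z)y_{n+1} = (1 + 10/11z)y_n
  so R(z) = (1 + 10/11z)/(1 − 1/11z).

Boundary: |R(x)|=1, x<0.
x=-1.35: |R|=0.2024
R=−1: 1+10/11x = −1+1/11x ⇒ -9/11x=2 ⇒ x=2/(-9/11)=-2.4444
Confirm numerically:
  x=-2.421: |R|=0.98428 <1
  x=-2.086: |R|=0.75348 <1
  x=-1.840: |R|=0.57632 <1
  x=-1.778: |R|=0.53060 <1
  x=-2.967: |R|=1.33672 >1
  x=-2.653: |R|=1.13748 >1
  x=-2.583: |R|=1.09181 >1
Interval (-2.4444, 0).

z∈(-2.4444,0).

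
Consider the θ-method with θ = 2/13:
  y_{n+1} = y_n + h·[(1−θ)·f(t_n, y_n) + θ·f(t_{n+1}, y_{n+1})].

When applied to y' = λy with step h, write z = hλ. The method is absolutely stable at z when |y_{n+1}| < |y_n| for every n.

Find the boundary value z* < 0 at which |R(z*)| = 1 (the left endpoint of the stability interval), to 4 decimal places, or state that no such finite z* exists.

With y'=λy (z=hλ):
  y_{n+1} = y_n + z·[11/13·y_n + 2/13·y_{n+1}] ⇒ (1 − 2/13z)y_{n+1} = (1 + 11/13z)y_n
  so R(z) = (1 + 11/13z)/(1 − 2/13z).

Boundary: |R(x)|=1, x<0.
x=-0.31: |R|=0.7041
R=−1: 1+11/13x = −1+2/13x ⇒ -9/13x=2 ⇒ x=2/(-9/13)=-2.8889
Confirm numerically:
  x=-1.879: |R|=0.45763 <1
  x=-1.705: |R|=0.35070 <1
  x=-1.692: |R|=0.34253 <1
  x=-1.672: |R|=0.32991 <1
  x=-3.462: |R|=1.25888 >1
  x=-2.985: |R|=1.04560 >1
Stable set (-2.8889, 0).

z* = -2.8889.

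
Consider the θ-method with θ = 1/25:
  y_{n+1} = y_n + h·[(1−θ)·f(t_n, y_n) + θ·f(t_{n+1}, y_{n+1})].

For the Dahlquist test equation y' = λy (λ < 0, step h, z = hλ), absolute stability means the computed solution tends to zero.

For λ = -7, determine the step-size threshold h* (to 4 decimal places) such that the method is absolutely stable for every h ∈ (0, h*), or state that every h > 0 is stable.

(-2.1739,0); λ=-7 ⇒ h* = (50/23)/7 = 0.3106.

On y'=λy, z=hλ:
  y_{n+1} = y_n + z·[24/25·y_n + 1/25·y_{n+1}] ⇒ (1 − 1/25z)y_{n+1} = (1 + 24/25z)y_n
  R(z) = (1 + 24/25z)/(1 − 1/25z).

Need |R(x)|<1, x<0.
x=-1.43: |R|=0.3526
R=−1: 1+24/25x = −1+1/25x ⇒ -23/25x=2 ⇒ x=2/(-23/25)=-2.1739
Confirm numerically:
  x=-1.916: |R|=0.77961 <1
  x=-1.549: |R|=0.45862 <1
  x=-0.874: |R|=0.15552 <1
  x=-2.554: |R|=1.31727 >1
  x=-2.344: |R|=1.14307 >1
  x=-2.196: |R|=1.01868 >1
So |R|<1 on (-2.1739, 0).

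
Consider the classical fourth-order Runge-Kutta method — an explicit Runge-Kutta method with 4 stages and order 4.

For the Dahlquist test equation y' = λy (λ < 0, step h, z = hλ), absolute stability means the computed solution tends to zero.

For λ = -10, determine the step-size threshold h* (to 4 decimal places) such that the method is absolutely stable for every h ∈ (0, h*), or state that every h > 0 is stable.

With y'=λy (z=hλ):
  order 4, 4-stage ⇒ R(z)=1+z+z^2/2+z^3/6+z^4/24
  (e.g. R(-1.7)=0.27417, |R|=0.27417)

Solve |R(x)|<1 on ℝ⁻.
x=-1.7: |R|=0.2742
|R(-2.2)|=0.4214 |R(-1.9)|=0.3048 |R(-1.48)|=0.2748
Bisect:
  x_lo=-3.2753 |R|=2.0275  x_hi=-0.3349 |R|=0.7154
  mid=-1.80510 |R|=0.28619 →hi
  mid=-2.54020 |R|=0.68913 →hi
  mid=-2.90775 |R|=1.20087 →lo
  mid=-2.72397 |R|=0.91142 →hi
  mid=-2.81586 |R|=1.04707 →lo
  mid=-2.76992 |R|=0.97706 →hi
  mid=-2.79289 |R|=1.01151 →lo
  mid=-2.78140 |R|=0.99415 →hi
  mid=-2.78715 |R|=1.00280 →lo
  mid=-2.78427 |R|=0.99846 →hi
  ...
  [-2.78535,-2.78517] ⇒ x*=-2.7853
So |R|<1 on (-2.7853, 0).

(-2.7853,0); λ=-10 ⇒ h* = 0.2785.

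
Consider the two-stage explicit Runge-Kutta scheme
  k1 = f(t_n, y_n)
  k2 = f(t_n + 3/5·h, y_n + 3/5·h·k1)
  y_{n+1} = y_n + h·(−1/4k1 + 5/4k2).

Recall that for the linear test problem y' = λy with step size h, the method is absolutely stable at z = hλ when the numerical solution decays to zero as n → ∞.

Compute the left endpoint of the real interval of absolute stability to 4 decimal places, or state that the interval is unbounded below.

z* = -1.3333.

Test eqn y'=λy, z=hλ:
  k1=λy_n ⇒ h·k1=z·y_n;  k2=λ(1+3/5z)y_n ⇒ h·k2=z(1+3/5z)y_n
  y_{n+1}/y_n = 1 − 1/4z + 5/4z(1+3/5z) = 1 + z + 3/4z²
  so R(z) = 1 + z + 3/4z².

Solve |R(x)|<1 on ℝ⁻.
x=-1.22: |R|=0.8963
R=1: x+3/4x²=0 ⇒ x=−4/3=-1.3333; min R=1−1/(4·3/4)=0.6667>−1
Confirm numerically:
  x=-1.192: |R|=0.87365 <1
  x=-1.062: |R|=0.78388 <1
  x=-0.956: |R|=0.72945 <1
  x=-0.934: |R|=0.72027 <1
  x=-1.810: |R|=1.64707 >1
  x=-1.678: |R|=1.43376 >1
  x=-1.631: |R|=1.36412 >1
So |R|<1 on (-1.3333, 0).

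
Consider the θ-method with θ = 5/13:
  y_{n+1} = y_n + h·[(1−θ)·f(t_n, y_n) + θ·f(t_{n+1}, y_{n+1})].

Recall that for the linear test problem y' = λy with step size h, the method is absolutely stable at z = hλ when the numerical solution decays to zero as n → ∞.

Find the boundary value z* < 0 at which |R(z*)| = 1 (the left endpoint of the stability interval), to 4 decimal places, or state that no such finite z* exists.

z* = -8.6667.

On y'=λy, z=hλ:
  y_{n+1} = y_n + z·[8/13·y_n + 5/13·y_{n+1}] ⇒ (1 − 5/13z)y_{n+1} = (1 + 8/13z)y_n
  Hence R(z) = (1 + 8/13z)/(1 − 5/13z).

Boundary: |R(x)|=1, x<0.
x=-0.42: |R|=0.6384
R=−1: 1+8/13x = −1+5/13x ⇒ -3/13x=2 ⇒ x=2/(-3/13)=-8.6667
Confirm numerically:
  x=-6.334: |R|=0.84334 <1
  x=-4.674: |R|=0.67066 <1
  x=-3.580: |R|=0.50615 <1
  x=-9.264: |R|=1.03021 >1
  x=-9.198: |R|=1.02702 >1
  x=-8.749: |R|=1.00435 >1
So |R|<1 on (-8.6667, 0).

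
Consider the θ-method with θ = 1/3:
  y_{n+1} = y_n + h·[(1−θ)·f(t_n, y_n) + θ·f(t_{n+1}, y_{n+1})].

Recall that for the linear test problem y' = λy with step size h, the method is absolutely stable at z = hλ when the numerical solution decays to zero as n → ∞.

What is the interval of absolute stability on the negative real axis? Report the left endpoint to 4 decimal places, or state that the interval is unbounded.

With y'=λy (z=hλ):
  y_{n+1} = y_n + z·[2/3·y_n + 1/3·y_{n+1}] ⇒ (1 − 1/3z)y_{n+1} = (1 + 2/3z)y_n
  Hence R(z) = (1 + 2/3z)/(1 − 1/3z).

Need |R(x)|<1, x<0.
x=-1.04: |R|=0.2277
R=−1: 1+2/3x = −1+1/3x ⇒ -1/3x=2 ⇒ x=2/(-1/3)=-6.0000
Confirm numerically:
  x=-5.736: |R|=0.96978 <1
  x=-4.794: |R|=0.84527 <1
  x=-3.659: |R|=0.64845 <1
  x=-6.532: |R|=1.05581 >1
  x=-6.256: |R|=1.02766 >1
So |R|<1 on (-6.0000, 0).

z∈(-6.0000,0).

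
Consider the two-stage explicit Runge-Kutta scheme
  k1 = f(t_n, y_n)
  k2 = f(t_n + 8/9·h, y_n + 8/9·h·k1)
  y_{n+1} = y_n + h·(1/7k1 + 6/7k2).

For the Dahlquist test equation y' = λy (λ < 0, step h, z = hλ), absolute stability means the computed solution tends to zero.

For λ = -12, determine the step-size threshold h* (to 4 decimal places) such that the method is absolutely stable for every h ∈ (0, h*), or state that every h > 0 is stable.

Test eqn y'=λy, z=hλ:
  k1=λy_n ⇒ h·k1=z·y_n;  k2=λ(1+8/9z)y_n ⇒ h·k2=z(1+8/9z)y_n
  y_{n+1}/y_n = 1 + 1/7z + 6/7z(1+8/9z) = 1 + z + 16/21z²
  so R(z) = 1 + z + 16/21z².

Solve |R(x)|<1 on ℝ⁻.
x=-0.37: |R|=0.7343
R=1: x+16/21x²=0 ⇒ x=−21/16=-1.3125; min R=1−1/(4·16/21)=0.6719>−1
Confirm numerically:
  x=-1.271: |R|=0.95981 <1
  x=-1.221: |R|=0.91488 <1
  x=-1.191: |R|=0.88975 <1
  x=-1.611: |R|=1.36639 >1
  x=-1.439: |R|=1.13869 >1
  x=-1.404: |R|=1.09788 >1
Stable set (-1.3125, 0).

(-1.3125,0); λ=-12 ⇒ h* = (21/16)/12 = 0.1094.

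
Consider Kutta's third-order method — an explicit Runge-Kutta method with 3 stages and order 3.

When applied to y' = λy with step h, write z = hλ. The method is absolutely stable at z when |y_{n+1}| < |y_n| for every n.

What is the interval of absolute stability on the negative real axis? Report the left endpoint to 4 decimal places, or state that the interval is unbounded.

Set f=λy, z=hλ:
  order 3, 3-stage ⇒ R(z)=1+z+z^2/2+z^3/6
  (e.g. R(-1.74)=-0.10420, |R|=0.10420)

Find x<0 with |R(x)|<1.
x=-1.74: |R|=0.1042
|R(-2.81)|=1.5600 |R(-1.5)|=0.0625 |R(-1.18)|=0.2424
Bisect:
  x_lo=-3.0038 |R|=2.0095  x_hi=-0.0959 |R|=0.9085
  mid=-1.54987 |R|=0.03069 →hi
  mid=-2.27684 |R|=0.65202 →hi
  mid=-2.64032 |R|=1.22241 →lo
  mid=-2.45858 |R|=0.91313 →hi
  mid=-2.54945 |R|=1.06137 →lo
  mid=-2.50401 |R|=0.98570 →hi
  mid=-2.52673 |R|=1.02314 →lo
  ...
  [-2.51289,-2.51271] ⇒ x*=-2.5127
Stable set (-2.5127, 0).

(-2.5127, 0).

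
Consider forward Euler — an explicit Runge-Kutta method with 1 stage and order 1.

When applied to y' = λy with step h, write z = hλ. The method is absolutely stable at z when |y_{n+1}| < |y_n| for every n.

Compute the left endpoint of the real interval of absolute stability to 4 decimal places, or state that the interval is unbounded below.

On y'=λy, z=hλ:
  order 1, 1-stage ⇒ R(z)=1+z
  (e.g. R(-1.14)=-0.14000, |R|=0.14000)

Solve |R(x)|<1 on ℝ⁻.
x=-1.14: |R|=0.1400
|R(-2.37)|=1.3700 |R(-1.43)|=0.4300 |R(-0.51)|=0.4900
Bisect:
  x_lo=-2.8726 |R|=1.8726  x_hi=-0.2077 |R|=0.7923
  mid=-1.54014 |R|=0.54014 →hi
  mid=-2.20637 |R|=1.20637 →lo
  mid=-1.87325 |R|=0.87325 →hi
  mid=-2.03981 |R|=1.03981 →lo
  mid=-1.95653 |R|=0.95653 →hi
  mid=-1.99817 |R|=0.99817 →hi
  mid=-2.01899 |R|=1.01899 →lo
  mid=-2.00858 |R|=1.00858 →lo
  ...
  [-2.00013,-1.99996] ⇒ x*=-2.0000
Stable set (-2.0000, 0).

z* = -2.0000.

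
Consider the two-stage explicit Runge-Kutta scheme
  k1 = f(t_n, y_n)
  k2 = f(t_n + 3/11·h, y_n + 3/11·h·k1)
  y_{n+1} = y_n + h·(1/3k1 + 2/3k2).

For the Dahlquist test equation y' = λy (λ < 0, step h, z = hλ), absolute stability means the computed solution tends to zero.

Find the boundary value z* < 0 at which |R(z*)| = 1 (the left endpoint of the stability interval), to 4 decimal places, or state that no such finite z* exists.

Test eqn y'=λy, z=hλ:
  k1=λy_n ⇒ h·k1=z·y_n;  k2=λ(1+3/11z)y_n ⇒ h·k2=z(1+3/11z)y_n
  y_{n+1}/y_n = 1 + 1/3z + 2/3z(1+3/11z) = 1 + z + 2/11z²
  R(z) = 1 + z + 2/11z².

Boundary: |R(x)|=1, x<0.
x=-1.61: |R|=0.1387
R=1: x+2/11x²=0 ⇒ x=−11/2=-5.5000; min R=1−1/(4·2/11)=-0.3750>−1
Confirm numerically:
  x=-3.709: |R|=0.20779 <1
  x=-3.370: |R|=0.30511 <1
  x=-2.656: |R|=0.37339 <1
  x=-2.571: |R|=0.36917 <1
  x=-5.774: |R|=1.28765 >1
  x=-5.734: |R|=1.24396 >1
Stable set (-5.5000, 0).

z* = -5.5000.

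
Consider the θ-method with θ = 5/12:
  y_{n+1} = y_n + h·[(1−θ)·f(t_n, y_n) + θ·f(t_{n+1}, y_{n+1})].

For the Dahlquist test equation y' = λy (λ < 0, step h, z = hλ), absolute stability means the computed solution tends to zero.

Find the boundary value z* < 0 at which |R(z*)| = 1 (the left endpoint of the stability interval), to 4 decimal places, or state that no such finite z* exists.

With y'=λy (z=hλ):
  y_{n+1} = y_n + z·[7/12·y_n + 5/12·y_{n+1}] ⇒ (1 − 5/12z)y_{n+1} = (1 + 7/12z)y_n
  R(z) = (1 + 7/12z)/(1 − 5/12z).

Boundary: |R(x)|=1, x<0.
x=-0.81: |R|=0.3944
R=−1: 1+7/12x = −1+5/12x ⇒ -1/6x=2 ⇒ x=2/(-1/6)=-12.0000
Confirm numerically:
  x=-9.355: |R|=0.91000 <1
  x=-8.658: |R|=0.87911 <1
  x=-7.388: |R|=0.81152 <1
  x=-5.029: |R|=0.62466 <1
  x=-12.282: |R|=1.00768 >1
  x=-12.214: |R|=1.00586 >1
  x=-12.101: |R|=1.00279 >1
So |R|<1 on (-12.0000, 0).

left endpoint -12.0000.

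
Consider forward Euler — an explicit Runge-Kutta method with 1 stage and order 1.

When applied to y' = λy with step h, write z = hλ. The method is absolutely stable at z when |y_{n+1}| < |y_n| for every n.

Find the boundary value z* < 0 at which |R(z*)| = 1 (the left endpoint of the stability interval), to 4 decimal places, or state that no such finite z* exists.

On y'=λy, z=hλ:
  order 1, 1-stage ⇒ R(z)=1+z
  (e.g. R(-1.03)=-0.03000, |R|=0.03000)

Solve |R(x)|<1 on ℝ⁻.
x=-1.03: |R|=0.0300
|R(-1.28)|=0.2800 |R(-0.55)|=0.4500 |R(-0.53)|=0.4700
Bisect:
  x_lo=-2.7371 |R|=1.7371  x_hi=-0.3872 |R|=0.6128
  mid=-1.56213 |R|=0.56213 →hi
  mid=-2.14961 |R|=1.14961 →lo
  mid=-1.85587 |R|=0.85587 →hi
  mid=-2.00274 |R|=1.00274 →lo
  mid=-1.92931 |R|=0.92931 →hi
  mid=-1.96602 |R|=0.96602 →hi
  mid=-1.98438 |R|=0.98438 →hi
  ...
  [-2.00002,-1.99987] ⇒ x*=-2.0000
Interval (-2.0000, 0).

z* = -2.0000.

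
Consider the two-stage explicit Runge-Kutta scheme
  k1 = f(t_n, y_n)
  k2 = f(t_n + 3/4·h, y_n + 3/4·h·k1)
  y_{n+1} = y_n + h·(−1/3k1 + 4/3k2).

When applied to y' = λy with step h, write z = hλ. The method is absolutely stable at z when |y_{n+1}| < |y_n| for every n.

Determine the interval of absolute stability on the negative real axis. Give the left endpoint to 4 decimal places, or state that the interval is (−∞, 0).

On y'=λy, z=hλ:
  k1=λy_n ⇒ h·k1=z·y_n;  k2=λ(1+3/4z)y_n ⇒ h·k2=z(1+3/4z)y_n
  y_{n+1}/y_n = 1 − 1/3z + 4/3z(1+3/4z) = 1 + z + z²
  R(z) = 1 + z + z².

Boundary: |R(x)|=1, x<0.
x=-1.55: |R|=1.8525
R=1: x+1x²=0 ⇒ x=−1=-1.0000; min R=1−1/(4·1)=0.7500>−1
Confirm numerically:
  x=-0.790: |R|=0.83410 <1
  x=-0.583: |R|=0.75689 <1
  x=-0.428: |R|=0.75518 <1
  x=-0.414: |R|=0.75740 <1
  x=-1.434: |R|=1.62236 >1
  x=-1.351: |R|=1.47420 >1
  x=-1.338: |R|=1.45224 >1
Stable set (-1.0000, 0).

z∈(-1.0000,0).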